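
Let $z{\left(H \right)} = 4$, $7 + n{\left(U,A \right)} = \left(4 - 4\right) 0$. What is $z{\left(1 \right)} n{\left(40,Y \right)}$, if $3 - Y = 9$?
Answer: $-28$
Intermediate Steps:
$Y = -6$ ($Y = 3 - 9 = -6$)
$n{\left(U,A \right)} = -7$ ($n{\left(U,A \right)} = -7 + \left(4 - 4\right) 0 = -7 + 0 \cdot 0 = -7 + 0 = -7$)
$z{\left(1 \right)} n{\left(40,Y \right)} = 4 \left(-7\right) = -28$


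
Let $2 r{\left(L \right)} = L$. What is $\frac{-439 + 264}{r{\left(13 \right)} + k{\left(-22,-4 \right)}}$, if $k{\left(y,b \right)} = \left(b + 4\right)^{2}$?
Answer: $- \frac{350}{13} \approx -26.923$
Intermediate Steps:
$k{\left(y,b \right)} = \left(4 + b\right)^{2}$
$r{\left(L \right)} = \frac{L}{2}$
$\frac{-439 + 264}{r{\left(13 \right)} + k{\left(-22,-4 \right)}} = \frac{-439 + 264}{\frac{1}{2} \cdot 13 + \left(4 - 4\right)^{2}} = \frac{1}{\frac{13}{2} + 0^{2}} \left(-175\right) = \frac{1}{\frac{13}{2} + 0} \left(-175\right) = \frac{1}{\frac{13}{2}} \left(-175\right) = \frac{2}{13} \left(-175\right) = - \frac{350}{13}$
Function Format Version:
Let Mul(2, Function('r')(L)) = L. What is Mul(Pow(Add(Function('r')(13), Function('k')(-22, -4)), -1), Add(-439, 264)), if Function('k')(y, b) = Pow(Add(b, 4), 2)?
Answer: Rational(-350, 13) ≈ -26.923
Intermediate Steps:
Function('k')(y, b) = Pow(Add(4, b), 2)
Function('r')(L) = Mul(Rational(1, 2), L)
Mul(Pow(Add(Function('r')(13), Function('k')(-22, -4)), -1), Add(-439, 264)) = Mul(Pow(Add(Mul(Rational(1, 2), 13), Pow(Add(4, -4), 2)), -1), Add(-439, 264)) = Mul(Pow(Add(Rational(13, 2), Pow(0, 2)), -1), -175) = Mul(Pow(Add(Rational(13, 2), 0), -1), -175) = Mul(Pow(Rational(13, 2), -1), -175) = Mul(Rational(2, 13), -175) = Rational(-350, 13)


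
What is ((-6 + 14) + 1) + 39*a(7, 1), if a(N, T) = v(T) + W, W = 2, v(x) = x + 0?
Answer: 126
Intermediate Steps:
v(x) = x
a(N, T) = 2 + T (a(N, T) = T + 2 = 2 + T)
((-6 + 14) + 1) + 39*a(7, 1) = ((-6 + 14) + 1) + 39*(2 + 1) = (8 + 1) + 39*3 = 9 + 117 = 126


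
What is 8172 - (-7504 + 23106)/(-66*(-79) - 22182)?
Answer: 69339049/8484 ≈ 8172.9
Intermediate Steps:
8172 - (-7504 + 23106)/(-66*(-79) - 22182) = 8172 - 15602/(5214 - 22182) = 8172 - 15602/(-16968) = 8172 - 15602*(-1)/16968 = 8172 - 1*(-7801/8484) = 8172 + 7801/8484 = 69339049/8484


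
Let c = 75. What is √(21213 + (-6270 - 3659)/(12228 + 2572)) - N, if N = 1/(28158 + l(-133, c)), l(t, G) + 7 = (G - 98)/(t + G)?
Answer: -58/1632781 + √11615871427/740 ≈ 145.64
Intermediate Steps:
l(t, G) = -7 + (-98 + G)/(G + t) (l(t, G) = -7 + (G - 98)/(t + G) = -7 + (-98 + G)/(G + t))
N = 58/1632781 (N = 1/(28158 + (-98 - 7*(-133) - 6*75)/(75 - 133)) = 1/(28158 + (-98 + 931 - 450)/(-58)) = 1/(28158 - 1/58*383) = 1/(28158 - 383/58) = 1/(1632781/58) = 58/1632781 ≈ 3.5522e-5)
√(21213 + (-6270 - 3659)/(12228 + 2572)) - N = √(21213 + (-6270 - 3659)/(12228 + 2572)) - 1*58/1632781 = √(21213 - 9929/14800) - 58/1632781 = √(313942471/14800) - 58/1632781 = √11615871427/740 - 58/1632781 = -58/1632781 + √11615871427/740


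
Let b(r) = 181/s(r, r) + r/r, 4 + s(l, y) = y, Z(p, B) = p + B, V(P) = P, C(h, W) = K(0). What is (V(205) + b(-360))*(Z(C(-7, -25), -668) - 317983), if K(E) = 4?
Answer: -3405107363/52 ≈ -6.5483e+7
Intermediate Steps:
C(h, W) = 4
Z(p, B) = B + p
s(l, y) = -4 + y
b(r) = 1 + 181/(-4 + r) (b(r) = 181/(-4 + r) + r/r = 181/(-4 + r) + 1 = 1 + 181/(-4 + r))
(V(205) + b(-360))*(Z(C(-7, -25), -668) - 317983) = (205 + (177 - 360)/(-4 - 360))*((-668 + 4) - 317983) = (205 - 183/(-364))*(-664 - 317983) = (205 - 1/364*(-183))*(-318647) = (205 + 183/364)*(-318647) = (74803/364)*(-318647) = -3405107363/52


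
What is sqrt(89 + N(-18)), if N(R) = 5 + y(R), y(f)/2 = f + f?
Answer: sqrt(22) ≈ 4.6904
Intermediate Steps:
y(f) = 4*f (y(f) = 2*(f + f) = 2*(2*f) = 4*f)
N(R) = 5 + 4*R
sqrt(89 + N(-18)) = sqrt(89 + (5 + 4*(-18))) = sqrt(89 + (5 - 72)) = sqrt(89 - 67) = sqrt(22)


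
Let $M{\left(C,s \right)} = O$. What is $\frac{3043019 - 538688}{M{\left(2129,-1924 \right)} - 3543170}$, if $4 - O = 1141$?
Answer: $- \frac{2504331}{3544307} \approx -0.70658$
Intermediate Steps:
$O = -1137$ ($O = 4 - 1141 = -1137$)
$M{\left(C,s \right)} = -1137$
$\frac{3043019 - 538688}{M{\left(2129,-1924 \right)} - 3543170} = \frac{3043019 - 538688}{-1137 - 3543170} = \frac{2504331}{-3544307} = 2504331 \left(- \frac{1}{3544307}\right) = - \frac{2504331}{3544307}$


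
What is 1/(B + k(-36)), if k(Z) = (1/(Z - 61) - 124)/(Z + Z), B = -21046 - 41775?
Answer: -6984/438729835 ≈ -1.5919e-5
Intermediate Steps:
B = -62821
k(Z) = (-124 + 1/(-61 + Z))/(2*Z) (k(Z) = (1/(-61 + Z) - 124)/((2*Z)) = (-124 + 1/(-61 + Z))*(1/(2*Z)) = (-124 + 1/(-61 + Z))/(2*Z))
1/(B + k(-36)) = 1/(-62821 + (1/2)*(7565 - 124*(-36))/(-36*(-61 - 36))) = 1/(-62821 + (1/2)*(-1/36)*(7565 + 4464)/(-97)) = 1/(-62821 + (1/2)*(-1/36)*(-1/97)*12029) = 1/(-62821 + 12029/6984) = 1/(-438729835/6984) = -6984/438729835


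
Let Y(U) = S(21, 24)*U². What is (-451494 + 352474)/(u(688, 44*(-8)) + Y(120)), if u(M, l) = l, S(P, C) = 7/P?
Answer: -24755/1112 ≈ -22.262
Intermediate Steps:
Y(U) = U²/3 (Y(U) = (7/21)*U² = (7*(1/21))*U² = U²/3)
(-451494 + 352474)/(u(688, 44*(-8)) + Y(120)) = (-451494 + 352474)/(44*(-8) + (⅓)*120²) = -99020/(-352 + (⅓)*14400) = -99020/(-352 + 4800) = -99020/4448 = -99020*1/4448 = -24755/1112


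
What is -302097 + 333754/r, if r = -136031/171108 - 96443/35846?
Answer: -607530273032733/1527024005 ≈ -3.9785e+5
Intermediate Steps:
r = -1527024005/438109812 (r = -136031*1/171108 - 96443*1/35846 = -19433/24444 - 96443/35846 = -1527024005/438109812 ≈ -3.4855)
-302097 + 333754/r = -302097 + 333754/(-1527024005/438109812) = -302097 + 333754*(-438109812/1527024005) = -302097 - 146220902194248/1527024005 = -607530273032733/1527024005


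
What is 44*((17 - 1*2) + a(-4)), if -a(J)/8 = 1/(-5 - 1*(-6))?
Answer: 308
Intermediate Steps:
a(J) = -8 (a(J) = -8/(-5 - 1*(-6)) = -8/(-5 + 6) = -8/1 = -8*1 = -8)
44*((17 - 1*2) + a(-4)) = 44*((17 - 1*2) - 8) = 44*((17 - 2) - 8) = 44*(15 - 8) = 44*7 = 308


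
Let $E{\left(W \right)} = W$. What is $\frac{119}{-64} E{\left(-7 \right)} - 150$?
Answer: $- \frac{8767}{64} \approx -136.98$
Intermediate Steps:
$\frac{119}{-64} E{\left(-7 \right)} - 150 = \frac{119}{-64} \left(-7\right) - 150 = 119 \left(- \frac{1}{64}\right) \left(-7\right) - 150 = \left(- \frac{119}{64}\right) \left(-7\right) - 150 = \frac{833}{64} - 150 = - \frac{8767}{64}$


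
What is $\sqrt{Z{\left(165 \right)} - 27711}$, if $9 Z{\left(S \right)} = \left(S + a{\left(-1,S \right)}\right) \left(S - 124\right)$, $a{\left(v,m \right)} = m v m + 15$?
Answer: $2 i \sqrt{37729} \approx 388.48 i$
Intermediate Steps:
$a{\left(v,m \right)} = 15 + v m^{2}$ ($a{\left(v,m \right)} = v m^{2} + 15 = 15 + v m^{2}$)
$Z{\left(S \right)} = \frac{\left(-124 + S\right) \left(15 + S - S^{2}\right)}{9}$ ($Z{\left(S \right)} = \frac{\left(S - \left(-15 + S^{2}\right)\right) \left(S - 124\right)}{9} = \frac{\left(15 + S - S^{2}\right) \left(-124 + S\right)}{9} = \frac{\left(-124 + S\right) \left(15 + S - S^{2}\right)}{9}$)
$\sqrt{Z{\left(165 \right)} - 27711} = \sqrt{\left(- \frac{620}{3} - \frac{5995}{3} - \frac{165^{3}}{9} + \frac{125 \cdot 165^{2}}{9}\right) - 27711} = \sqrt{\left(- \frac{620}{3} - \frac{5995}{3} - 499125 + \frac{125}{9} \cdot 27225\right) - 27711} = \sqrt{\left(- \frac{620}{3} - \frac{5995}{3} - 499125 + 378125\right) - 27711} = \sqrt{-123205 - 27711} = \sqrt{-150916} = 2 i \sqrt{37729}$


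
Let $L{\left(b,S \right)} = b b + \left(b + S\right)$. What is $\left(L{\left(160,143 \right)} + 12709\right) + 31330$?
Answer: $69942$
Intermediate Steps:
$L{\left(b,S \right)} = S + b + b^{2}$ ($L{\left(b,S \right)} = b^{2} + \left(S + b\right) = S + b + b^{2}$)
$\left(L{\left(160,143 \right)} + 12709\right) + 31330 = \left(\left(143 + 160 + 160^{2}\right) + 12709\right) + 31330 = \left(\left(143 + 160 + 25600\right) + 12709\right) + 31330 = \left(25903 + 12709\right) + 31330 = 38612 + 31330 = 69942$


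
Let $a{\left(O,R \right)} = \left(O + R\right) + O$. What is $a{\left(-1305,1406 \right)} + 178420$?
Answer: $177216$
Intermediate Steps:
$a{\left(O,R \right)} = R + 2 O$
$a{\left(-1305,1406 \right)} + 178420 = \left(1406 + 2 \left(-1305\right)\right) + 178420 = \left(1406 - 2610\right) + 178420 = -1204 + 178420 = 177216$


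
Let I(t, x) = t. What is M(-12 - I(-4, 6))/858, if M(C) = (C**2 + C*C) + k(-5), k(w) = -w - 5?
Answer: 64/429 ≈ 0.14918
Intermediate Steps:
k(w) = -5 - w
M(C) = 2*C**2 (M(C) = (C**2 + C*C) + (-5 - 1*(-5)) = (C**2 + C**2) + (-5 + 5) = 2*C**2 + 0 = 2*C**2)
M(-12 - I(-4, 6))/858 = (2*(-12 - 1*(-4))**2)/858 = (2*(-12 + 4)**2)*(1/858) = (2*(-8)**2)*(1/858) = (2*64)*(1/858) = 128*(1/858) = 64/429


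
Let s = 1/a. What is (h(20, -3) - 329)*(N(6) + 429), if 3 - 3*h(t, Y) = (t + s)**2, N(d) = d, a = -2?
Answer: -791265/4 ≈ -1.9782e+5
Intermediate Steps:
s = -1/2 (s = 1/(-2) = -1/2 ≈ -0.50000)
h(t, Y) = 1 - (-1/2 + t)**2/3 (h(t, Y) = 1 - (t - 1/2)**2/3 = 1 - (-1/2 + t)**2/3)
(h(20, -3) - 329)*(N(6) + 429) = ((1 - (-1 + 2*20)**2/12) - 329)*(6 + 429) = ((1 - (-1 + 40)**2/12) - 329)*435 = ((1 - 1/12*39**2) - 329)*435 = ((1 - 1/12*1521) - 329)*435 = ((1 - 507/4) - 329)*435 = (-503/4 - 329)*435 = -1819/4*435 = -791265/4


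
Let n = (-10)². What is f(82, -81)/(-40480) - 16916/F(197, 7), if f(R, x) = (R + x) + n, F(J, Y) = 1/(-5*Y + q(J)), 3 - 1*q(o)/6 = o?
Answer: 821026856219/40480 ≈ 2.0282e+7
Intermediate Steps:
q(o) = 18 - 6*o
n = 100
F(J, Y) = 1/(18 - 6*J - 5*Y) (F(J, Y) = 1/(-5*Y + (18 - 6*J)) = 1/(18 - 6*J - 5*Y))
f(R, x) = 100 + R + x (f(R, x) = (R + x) + 100 = 100 + R + x)
f(82, -81)/(-40480) - 16916/F(197, 7) = (100 + 82 - 81)/(-40480) - 16916/((-1/(-18 + 5*7 + 6*197))) = 101*(-1/40480) - 16916/((-1/(-18 + 35 + 1182))) = -101/40480 - 16916/((-1/1199)) = -101/40480 - 16916/((-1*1/1199)) = -101/40480 - 16916/(-1/1199) = -101/40480 - 16916*(-1199) = -101/40480 + 20282284 = 821026856219/40480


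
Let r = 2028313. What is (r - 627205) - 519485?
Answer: 881623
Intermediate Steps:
(r - 627205) - 519485 = (2028313 - 627205) - 519485 = 1401108 - 519485 = 881623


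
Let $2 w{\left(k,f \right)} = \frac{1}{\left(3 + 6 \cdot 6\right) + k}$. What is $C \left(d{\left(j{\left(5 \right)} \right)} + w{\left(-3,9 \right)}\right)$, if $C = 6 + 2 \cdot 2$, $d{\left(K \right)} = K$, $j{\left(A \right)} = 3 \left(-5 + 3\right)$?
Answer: $- \frac{2155}{36} \approx -59.861$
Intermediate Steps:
$j{\left(A \right)} = -6$ ($j{\left(A \right)} = 3 \left(-2\right) = -6$)
$w{\left(k,f \right)} = \frac{1}{2 \left(39 + k\right)}$ ($w{\left(k,f \right)} = \frac{1}{2 \left(\left(3 + 6 \cdot 6\right) + k\right)} = \frac{1}{2 \left(\left(3 + 36\right) + k\right)} = \frac{1}{2 \left(39 + k\right)}$)
$C = 10$ ($C = 6 + 4 = 10$)
$C \left(d{\left(j{\left(5 \right)} \right)} + w{\left(-3,9 \right)}\right) = 10 \left(-6 + \frac{1}{2 \left(39 - 3\right)}\right) = 10 \left(-6 + \frac{1}{2 \cdot 36}\right) = 10 \left(-6 + \frac{1}{2} \cdot \frac{1}{36}\right) = 10 \left(-6 + \frac{1}{72}\right) = 10 \left(- \frac{431}{72}\right) = - \frac{2155}{36}$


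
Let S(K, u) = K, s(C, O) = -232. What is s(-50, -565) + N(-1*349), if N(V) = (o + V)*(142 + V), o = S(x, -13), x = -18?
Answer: 75737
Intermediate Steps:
o = -18
N(V) = (-18 + V)*(142 + V)
s(-50, -565) + N(-1*349) = -232 + (-2556 + (-1*349)² + 124*(-1*349)) = -232 + (-2556 + (-349)² + 124*(-349)) = -232 + (-2556 + 121801 - 43276) = -232 + 75969 = 75737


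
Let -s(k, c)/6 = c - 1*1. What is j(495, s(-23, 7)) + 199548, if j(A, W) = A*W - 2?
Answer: 181726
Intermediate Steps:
s(k, c) = 6 - 6*c (s(k, c) = -6*(c - 1*1) = -6*(c - 1) = -6*(-1 + c) = 6 - 6*c)
j(A, W) = -2 + A*W
j(495, s(-23, 7)) + 199548 = (-2 + 495*(6 - 6*7)) + 199548 = (-2 + 495*(6 - 42)) + 199548 = (-2 + 495*(-36)) + 199548 = (-2 - 17820) + 199548 = -17822 + 199548 = 181726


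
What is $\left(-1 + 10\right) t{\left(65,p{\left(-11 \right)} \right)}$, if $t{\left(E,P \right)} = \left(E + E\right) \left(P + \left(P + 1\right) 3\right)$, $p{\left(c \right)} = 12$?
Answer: $59670$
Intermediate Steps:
$t{\left(E,P \right)} = 2 E \left(3 + 4 P\right)$ ($t{\left(E,P \right)} = 2 E \left(P + \left(1 + P\right) 3\right) = 2 E \left(P + \left(3 + 3 P\right)\right) = 2 E \left(3 + 4 P\right)$)
$\left(-1 + 10\right) t{\left(65,p{\left(-11 \right)} \right)} = \left(-1 + 10\right) 2 \cdot 65 \left(3 + 4 \cdot 12\right) = 9 \cdot 2 \cdot 65 \left(3 + 48\right) = 9 \cdot 2 \cdot 65 \cdot 51 = 9 \cdot 6630 = 59670$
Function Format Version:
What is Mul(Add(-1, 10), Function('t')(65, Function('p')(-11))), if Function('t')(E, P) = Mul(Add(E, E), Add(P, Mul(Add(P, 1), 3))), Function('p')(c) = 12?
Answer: 59670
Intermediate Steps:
Function('t')(E, P) = Mul(2, E, Add(3, Mul(4, P))) (Function('t')(E, P) = Mul(Mul(2, E), Add(P, Mul(Add(1, P), 3))) = Mul(Mul(2, E), Add(P, Add(3, Mul(3, P)))) = Mul(Mul(2, E), Add(3, Mul(4, P))) = Mul(2, E, Add(3, Mul(4, P))))
Mul(Add(-1, 10), Function('t')(65, Function('p')(-11))) = Mul(Add(-1, 10), Mul(2, 65, Add(3, Mul(4, 12)))) = Mul(9, Mul(2, 65, Add(3, 48))) = Mul(9, Mul(2, 65, 51)) = Mul(9, 6630) = 59670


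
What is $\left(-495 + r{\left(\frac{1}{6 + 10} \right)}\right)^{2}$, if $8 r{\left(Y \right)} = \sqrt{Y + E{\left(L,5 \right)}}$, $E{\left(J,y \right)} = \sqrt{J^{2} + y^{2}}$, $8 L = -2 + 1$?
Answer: $\frac{\left(15840 - \sqrt{1 + 2 \sqrt{1601}}\right)^{2}}{1024} \approx 2.4475 \cdot 10^{5}$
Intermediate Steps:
$L = - \frac{1}{8}$ ($L = \frac{-2 + 1}{8} = \frac{1}{8} \left(-1\right) = - \frac{1}{8} \approx -0.125$)
$r{\left(Y \right)} = \frac{\sqrt{Y + \frac{\sqrt{1601}}{8}}}{8}$ ($r{\left(Y \right)} = \frac{\sqrt{Y + \sqrt{\left(- \frac{1}{8}\right)^{2} + 5^{2}}}}{8} = \frac{\sqrt{Y + \sqrt{\frac{1}{64} + 25}}}{8} = \frac{\sqrt{Y + \sqrt{\frac{1601}{64}}}}{8} = \frac{\sqrt{Y + \frac{\sqrt{1601}}{8}}}{8}$)
$\left(-495 + r{\left(\frac{1}{6 + 10} \right)}\right)^{2} = \left(-495 + \frac{\sqrt{2 \sqrt{1601} + \frac{16}{6 + 10}}}{32}\right)^{2} = \left(-495 + \frac{\sqrt{2 \sqrt{1601} + \frac{16}{16}}}{32}\right)^{2} = \left(-495 + \frac{\sqrt{2 \sqrt{1601} + 16 \cdot \frac{1}{16}}}{32}\right)^{2} = \left(-495 + \frac{\sqrt{2 \sqrt{1601} + 1}}{32}\right)^{2} = \left(-495 + \frac{\sqrt{1 + 2 \sqrt{1601}}}{32}\right)^{2}$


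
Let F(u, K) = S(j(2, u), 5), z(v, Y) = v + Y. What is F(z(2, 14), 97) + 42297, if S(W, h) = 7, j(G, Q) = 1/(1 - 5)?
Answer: 42304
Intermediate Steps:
z(v, Y) = Y + v
j(G, Q) = -¼ (j(G, Q) = 1/(-4) = -¼)
F(u, K) = 7
F(z(2, 14), 97) + 42297 = 7 + 42297 = 42304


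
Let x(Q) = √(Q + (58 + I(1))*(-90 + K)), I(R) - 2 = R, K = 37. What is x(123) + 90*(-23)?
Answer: -2070 + I*√3110 ≈ -2070.0 + 55.767*I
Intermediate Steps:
I(R) = 2 + R
x(Q) = √(-3233 + Q) (x(Q) = √(Q + (58 + (2 + 1))*(-90 + 37)) = √(Q + (58 + 3)*(-53)) = √(Q + 61*(-53)) = √(Q - 3233) = √(-3233 + Q))
x(123) + 90*(-23) = √(-3233 + 123) + 90*(-23) = √(-3110) - 2070 = I*√3110 - 2070 = -2070 + I*√3110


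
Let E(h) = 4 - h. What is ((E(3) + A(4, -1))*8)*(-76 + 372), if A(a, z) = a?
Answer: 11840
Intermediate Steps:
((E(3) + A(4, -1))*8)*(-76 + 372) = (((4 - 1*3) + 4)*8)*(-76 + 372) = (((4 - 3) + 4)*8)*296 = ((1 + 4)*8)*296 = (5*8)*296 = 40*296 = 11840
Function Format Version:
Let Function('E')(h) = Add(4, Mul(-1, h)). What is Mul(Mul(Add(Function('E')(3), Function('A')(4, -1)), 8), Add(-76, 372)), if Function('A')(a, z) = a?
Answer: 11840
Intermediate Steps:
Mul(Mul(Add(Function('E')(3), Function('A')(4, -1)), 8), Add(-76, 372)) = Mul(Mul(Add(Add(4, Mul(-1, 3)), 4), 8), Add(-76, 372)) = Mul(Mul(Add(Add(4, -3), 4), 8), 296) = Mul(Mul(Add(1, 4), 8), 296) = Mul(Mul(5, 8), 296) = Mul(40, 296) = 11840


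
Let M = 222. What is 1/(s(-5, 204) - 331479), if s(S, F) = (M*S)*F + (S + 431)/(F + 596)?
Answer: -400/223167387 ≈ -1.7924e-6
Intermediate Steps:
s(S, F) = (431 + S)/(596 + F) + 222*F*S (s(S, F) = (222*S)*F + (S + 431)/(F + 596) = 222*F*S + (431 + S)/(596 + F) = (431 + S)/(596 + F) + 222*F*S)
1/(s(-5, 204) - 331479) = 1/((431 - 5 + 222*(-5)*204² + 132312*204*(-5))/(596 + 204) - 331479) = 1/((431 - 5 + 222*(-5)*41616 - 134958240)/800 - 331479) = 1/((431 - 5 - 46193760 - 134958240)/800 - 331479) = 1/((1/800)*(-181151574) - 331479) = 1/(-90575787/400 - 331479) = 1/(-223167387/400) = -400/223167387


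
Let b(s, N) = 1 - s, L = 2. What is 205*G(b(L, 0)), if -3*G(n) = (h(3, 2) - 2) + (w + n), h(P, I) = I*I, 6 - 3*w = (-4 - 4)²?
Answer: 11275/9 ≈ 1252.8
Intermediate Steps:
w = -58/3 (w = 2 - (-4 - 4)²/3 = 2 - ⅓*(-8)² = 2 - ⅓*64 = 2 - 64/3 = -58/3 ≈ -19.333)
h(P, I) = I²
G(n) = 52/9 - n/3 (G(n) = -((2² - 2) + (-58/3 + n))/3 = -((4 - 2) + (-58/3 + n))/3 = -(2 + (-58/3 + n))/3 = -(-52/3 + n)/3 = 52/9 - n/3)
205*G(b(L, 0)) = 205*(52/9 - (1 - 1*2)/3) = 205*(52/9 - (1 - 2)/3) = 205*(52/9 - ⅓*(-1)) = 205*(52/9 + ⅓) = 205*(55/9) = 11275/9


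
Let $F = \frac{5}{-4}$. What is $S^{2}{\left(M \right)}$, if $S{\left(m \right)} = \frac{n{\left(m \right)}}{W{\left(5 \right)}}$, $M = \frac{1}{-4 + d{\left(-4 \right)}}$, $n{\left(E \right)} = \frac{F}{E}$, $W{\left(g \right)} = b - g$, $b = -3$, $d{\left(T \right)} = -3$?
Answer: $\frac{1225}{1024} \approx 1.1963$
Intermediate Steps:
$F = - \frac{5}{4}$ ($F = 5 \left(- \frac{1}{4}\right) = - \frac{5}{4} \approx -1.25$)
$W{\left(g \right)} = -3 - g$
$n{\left(E \right)} = - \frac{5}{4 E}$
$M = - \frac{1}{7}$ ($M = \frac{1}{-4 - 3} = \frac{1}{-7} = - \frac{1}{7} \approx -0.14286$)
$S{\left(m \right)} = \frac{5}{32 m}$ ($S{\left(m \right)} = \frac{\left(- \frac{5}{4}\right) \frac{1}{m}}{-3 - 5} = \frac{\left(- \frac{5}{4}\right) \frac{1}{m}}{-8} = - \frac{5}{4 m} \left(- \frac{1}{8}\right) = \frac{5}{32 m}$)
$S^{2}{\left(M \right)} = \left(\frac{5}{32 \left(- \frac{1}{7}\right)}\right)^{2} = \left(\frac{5}{32} \left(-7\right)\right)^{2} = \left(- \frac{35}{32}\right)^{2} = \frac{1225}{1024}$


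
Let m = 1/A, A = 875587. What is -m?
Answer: -1/875587 ≈ -1.1421e-6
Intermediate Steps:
m = 1/875587 ≈ 1.1421e-6
-m = -1*1/875587 = -1/875587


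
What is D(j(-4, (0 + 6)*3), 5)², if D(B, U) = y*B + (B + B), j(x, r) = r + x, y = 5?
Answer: 9604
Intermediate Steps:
D(B, U) = 7*B (D(B, U) = 5*B + (B + B) = 5*B + 2*B = 7*B)
D(j(-4, (0 + 6)*3), 5)² = (7*((0 + 6)*3 - 4))² = (7*(6*3 - 4))² = (7*(18 - 4))² = (7*14)² = 98² = 9604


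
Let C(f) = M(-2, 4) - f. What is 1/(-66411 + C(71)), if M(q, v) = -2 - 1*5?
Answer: -1/66489 ≈ -1.5040e-5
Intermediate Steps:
M(q, v) = -7 (M(q, v) = -2 - 5 = -7)
C(f) = -7 - f
1/(-66411 + C(71)) = 1/(-66411 + (-7 - 1*71)) = 1/(-66411 + (-7 - 71)) = 1/(-66411 - 78) = 1/(-66489) = -1/66489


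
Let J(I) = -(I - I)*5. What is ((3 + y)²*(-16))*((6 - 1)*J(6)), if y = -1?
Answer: 0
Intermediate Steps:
J(I) = 0 (J(I) = -0*5 = -1*0 = 0)
((3 + y)²*(-16))*((6 - 1)*J(6)) = ((3 - 1)²*(-16))*((6 - 1)*0) = (2²*(-16))*(5*0) = (4*(-16))*0 = -64*0 = 0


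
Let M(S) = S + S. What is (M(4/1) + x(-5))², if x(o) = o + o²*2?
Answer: 2809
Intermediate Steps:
x(o) = o + 2*o²
M(S) = 2*S
(M(4/1) + x(-5))² = (2*(4/1) - 5*(1 + 2*(-5)))² = (2*(4*1) - 5*(1 - 10))² = (2*4 - 5*(-9))² = (8 + 45)² = 53² = 2809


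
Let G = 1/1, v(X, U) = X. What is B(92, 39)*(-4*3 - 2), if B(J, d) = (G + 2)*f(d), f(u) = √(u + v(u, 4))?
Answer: -42*√78 ≈ -370.93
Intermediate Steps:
G = 1 (G = 1*1 = 1)
f(u) = √2*√u (f(u) = √(u + u) = √(2*u) = √2*√u)
B(J, d) = 3*√2*√d (B(J, d) = (1 + 2)*(√2*√d) = 3*(√2*√d) = 3*√2*√d)
B(92, 39)*(-4*3 - 2) = (3*√2*√39)*(-4*3 - 2) = (3*√78)*(-12 - 2) = (3*√78)*(-14) = -42*√78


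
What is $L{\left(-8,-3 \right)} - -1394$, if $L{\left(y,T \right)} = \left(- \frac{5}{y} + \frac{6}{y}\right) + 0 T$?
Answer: $\frac{11151}{8} \approx 1393.9$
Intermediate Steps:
$L{\left(y,T \right)} = \frac{1}{y}$ ($L{\left(y,T \right)} = \frac{1}{y} + 0 = \frac{1}{y}$)
$L{\left(-8,-3 \right)} - -1394 = \frac{1}{-8} - -1394 = - \frac{1}{8} + 1394 = \frac{11151}{8}$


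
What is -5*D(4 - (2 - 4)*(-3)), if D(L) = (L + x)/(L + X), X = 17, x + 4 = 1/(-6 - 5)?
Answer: 67/33 ≈ 2.0303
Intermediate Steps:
x = -45/11 (x = -4 + 1/(-6 - 5) = -4 + 1/(-11) = -4 - 1/11 = -45/11 ≈ -4.0909)
D(L) = (-45/11 + L)/(17 + L) (D(L) = (L - 45/11)/(L + 17) = (-45/11 + L)/(17 + L))
-5*D(4 - (2 - 4)*(-3)) = -5*(-45/11 + (4 - (2 - 4)*(-3)))/(17 + (4 - (2 - 4)*(-3))) = -5*(-45/11 + (4 - (-2)*(-3)))/(17 + (4 - (-2)*(-3))) = -5*(-45/11 + (4 - 1*6))/(17 + (4 - 1*6)) = -5*(-45/11 + (4 - 6))/(17 + (4 - 6)) = -5*(-45/11 - 2)/(17 - 2) = -5*(-67)/(15*11) = -(-67)/(3*11) = -5*(-67/165) = 67/33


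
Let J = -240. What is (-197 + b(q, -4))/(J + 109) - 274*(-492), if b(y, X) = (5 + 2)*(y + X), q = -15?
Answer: 17660178/131 ≈ 1.3481e+5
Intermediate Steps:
b(y, X) = 7*X + 7*y (b(y, X) = 7*(X + y) = 7*X + 7*y)
(-197 + b(q, -4))/(J + 109) - 274*(-492) = (-197 + (7*(-4) + 7*(-15)))/(-240 + 109) - 274*(-492) = (-197 + (-28 - 105))/(-131) + 134808 = (-197 - 133)*(-1/131) + 134808 = -330*(-1/131) + 134808 = 330/131 + 134808 = 17660178/131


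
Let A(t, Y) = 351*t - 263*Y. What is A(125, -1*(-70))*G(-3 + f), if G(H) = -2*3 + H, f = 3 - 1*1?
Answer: -178255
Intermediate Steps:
f = 2 (f = 3 - 1 = 2)
A(t, Y) = -263*Y + 351*t
G(H) = -6 + H
A(125, -1*(-70))*G(-3 + f) = (-(-263)*(-70) + 351*125)*(-6 + (-3 + 2)) = (-263*70 + 43875)*(-6 - 1) = (-18410 + 43875)*(-7) = 25465*(-7) = -178255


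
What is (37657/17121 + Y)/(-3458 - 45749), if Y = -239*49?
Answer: 200466374/842473047 ≈ 0.23795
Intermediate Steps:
Y = -11711
(37657/17121 + Y)/(-3458 - 45749) = (37657/17121 - 11711)/(-3458 - 45749) = (37657*(1/17121) - 11711)/(-49207) = (37657/17121 - 11711)*(-1/49207) = -200466374/17121*(-1/49207) = 200466374/842473047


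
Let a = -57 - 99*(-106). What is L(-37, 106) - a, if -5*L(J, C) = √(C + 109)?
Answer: -10437 - √215/5 ≈ -10440.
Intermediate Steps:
L(J, C) = -√(109 + C)/5 (L(J, C) = -√(C + 109)/5 = -√(109 + C)/5)
a = 10437 (a = -57 + 10494 = 10437)
L(-37, 106) - a = -√(109 + 106)/5 - 1*10437 = -√215/5 - 10437 = -10437 - √215/5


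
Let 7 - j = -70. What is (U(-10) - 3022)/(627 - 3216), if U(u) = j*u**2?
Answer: -4678/2589 ≈ -1.8069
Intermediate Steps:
j = 77 (j = 7 - 1*(-70) = 7 + 70 = 77)
U(u) = 77*u**2
(U(-10) - 3022)/(627 - 3216) = (77*(-10)**2 - 3022)/(627 - 3216) = (77*100 - 3022)/(-2589) = (7700 - 3022)*(-1/2589) = 4678*(-1/2589) = -4678/2589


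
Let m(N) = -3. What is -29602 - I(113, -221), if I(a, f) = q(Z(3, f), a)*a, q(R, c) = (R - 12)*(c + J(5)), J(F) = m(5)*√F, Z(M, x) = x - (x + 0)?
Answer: 123626 - 4068*√5 ≈ 1.1453e+5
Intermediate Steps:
Z(M, x) = 0 (Z(M, x) = x - x = 0)
J(F) = -3*√F
q(R, c) = (-12 + R)*(c - 3*√5) (q(R, c) = (R - 12)*(c - 3*√5) = (-12 + R)*(c - 3*√5))
I(a, f) = a*(-12*a + 36*√5) (I(a, f) = (-12*a + 36*√5 + 0*a - 3*0*√5)*a = (-12*a + 36*√5 + 0 + 0)*a = (-12*a + 36*√5)*a = a*(-12*a + 36*√5))
-29602 - I(113, -221) = -29602 - 12*113*(-1*113 + 3*√5) = -29602 - 12*113*(-113 + 3*√5) = -29602 - (-153228 + 4068*√5) = -29602 + (153228 - 4068*√5) = 123626 - 4068*√5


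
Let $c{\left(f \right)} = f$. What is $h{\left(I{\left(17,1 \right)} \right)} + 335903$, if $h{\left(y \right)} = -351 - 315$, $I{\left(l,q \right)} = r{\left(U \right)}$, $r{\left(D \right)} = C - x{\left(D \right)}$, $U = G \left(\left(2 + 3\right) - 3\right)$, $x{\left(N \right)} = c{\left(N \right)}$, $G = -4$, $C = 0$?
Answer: $335237$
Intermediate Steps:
$x{\left(N \right)} = N$
$U = -8$ ($U = - 4 \left(\left(2 + 3\right) - 3\right) = - 4 \left(5 - 3\right) = \left(-4\right) 2 = -8$)
$r{\left(D \right)} = - D$ ($r{\left(D \right)} = 0 - D = - D$)
$I{\left(l,q \right)} = 8$ ($I{\left(l,q \right)} = \left(-1\right) \left(-8\right) = 8$)
$h{\left(y \right)} = -666$
$h{\left(I{\left(17,1 \right)} \right)} + 335903 = -666 + 335903 = 335237$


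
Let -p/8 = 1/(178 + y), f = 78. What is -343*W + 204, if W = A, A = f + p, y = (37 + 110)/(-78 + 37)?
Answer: -189746546/7151 ≈ -26534.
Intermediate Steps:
y = -147/41 (y = 147/(-41) = 147*(-1/41) = -147/41 ≈ -3.5854)
p = -328/7151 (p = -8/(178 - 147/41) = -8/7151/41 = -8*41/7151 = -328/7151 ≈ -0.045868)
A = 557450/7151 (A = 78 - 328/7151 = 557450/7151 ≈ 77.954)
W = 557450/7151 ≈ 77.954
-343*W + 204 = -343*557450/7151 + 204 = -191205350/7151 + 204 = -189746546/7151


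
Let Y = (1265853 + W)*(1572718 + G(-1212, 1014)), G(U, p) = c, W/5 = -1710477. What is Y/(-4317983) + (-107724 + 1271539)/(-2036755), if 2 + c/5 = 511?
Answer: 4675656977599663487/1758934693033 ≈ 2.6582e+6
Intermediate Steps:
c = 2545 (c = -10 + 5*511 = -10 + 2555 = 2545)
W = -8552385 (W = 5*(-1710477) = -8552385)
G(U, p) = 2545
Y = -11478204257916 (Y = (1265853 - 8552385)*(1572718 + 2545) = -7286532*1575263 = -11478204257916)
Y/(-4317983) + (-107724 + 1271539)/(-2036755) = -11478204257916/(-4317983) + (-107724 + 1271539)/(-2036755) = -11478204257916*(-1/4317983) + 1163815*(-1/2036755) = 11478204257916/4317983 - 232763/407351 = 4675656977599663487/1758934693033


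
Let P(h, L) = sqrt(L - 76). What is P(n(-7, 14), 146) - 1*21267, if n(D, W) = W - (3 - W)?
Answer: -21267 + sqrt(70) ≈ -21259.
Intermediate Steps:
n(D, W) = -3 + 2*W (n(D, W) = W + (-3 + W) = -3 + 2*W)
P(h, L) = sqrt(-76 + L)
P(n(-7, 14), 146) - 1*21267 = sqrt(-76 + 146) - 1*21267 = sqrt(70) - 21267 = -21267 + sqrt(70)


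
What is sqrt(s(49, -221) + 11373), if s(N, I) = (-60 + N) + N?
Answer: sqrt(11411) ≈ 106.82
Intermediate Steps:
s(N, I) = -60 + 2*N
sqrt(s(49, -221) + 11373) = sqrt((-60 + 2*49) + 11373) = sqrt((-60 + 98) + 11373) = sqrt(38 + 11373) = sqrt(11411)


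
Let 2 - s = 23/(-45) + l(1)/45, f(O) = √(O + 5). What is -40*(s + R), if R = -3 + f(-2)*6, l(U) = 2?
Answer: 64/3 - 240*√3 ≈ -394.36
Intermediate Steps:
f(O) = √(5 + O)
R = -3 + 6*√3 (R = -3 + √(5 - 2)*6 = -3 + √3*6 = -3 + 6*√3 ≈ 7.3923)
s = 37/15 (s = 2 - (23/(-45) + 2/45) = 2 - (23*(-1/45) + 2*(1/45)) = 2 - (-23/45 + 2/45) = 2 - 1*(-7/15) = 2 + 7/15 = 37/15 ≈ 2.4667)
-40*(s + R) = -40*(37/15 + (-3 + 6*√3)) = -40*(-8/15 + 6*√3) = 64/3 - 240*√3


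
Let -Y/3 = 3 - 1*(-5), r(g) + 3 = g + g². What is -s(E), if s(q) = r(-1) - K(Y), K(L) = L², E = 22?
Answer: 579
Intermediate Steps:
r(g) = -3 + g + g² (r(g) = -3 + (g + g²) = -3 + g + g²)
Y = -24 (Y = -3*(3 - 1*(-5)) = -3*(3 + 5) = -3*8 = -24)
s(q) = -579 (s(q) = (-3 - 1 + (-1)²) - 1*(-24)² = (-3 - 1 + 1) - 1*576 = -3 - 576 = -579)
-s(E) = -1*(-579) = 579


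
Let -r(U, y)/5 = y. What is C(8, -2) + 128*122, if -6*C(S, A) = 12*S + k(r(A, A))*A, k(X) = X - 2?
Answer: 46808/3 ≈ 15603.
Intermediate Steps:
r(U, y) = -5*y
k(X) = -2 + X
C(S, A) = -2*S - A*(-2 - 5*A)/6 (C(S, A) = -(12*S + (-2 - 5*A)*A)/6 = -(12*S + A*(-2 - 5*A))/6 = -2*S - A*(-2 - 5*A)/6)
C(8, -2) + 128*122 = (-2*8 + (1/6)*(-2)*(2 + 5*(-2))) + 128*122 = (-16 + (1/6)*(-2)*(2 - 10)) + 15616 = (-16 + (1/6)*(-2)*(-8)) + 15616 = (-16 + 8/3) + 15616 = -40/3 + 15616 = 46808/3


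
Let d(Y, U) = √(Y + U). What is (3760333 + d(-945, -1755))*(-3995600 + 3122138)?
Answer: -3284507982846 - 26203860*I*√3 ≈ -3.2845e+12 - 4.5386e+7*I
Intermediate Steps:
d(Y, U) = √(U + Y)
(3760333 + d(-945, -1755))*(-3995600 + 3122138) = (3760333 + √(-1755 - 945))*(-3995600 + 3122138) = (3760333 + √(-2700))*(-873462) = (3760333 + 30*I*√3)*(-873462) = -3284507982846 - 26203860*I*√3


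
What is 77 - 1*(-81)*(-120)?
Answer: -9643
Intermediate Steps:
77 - 1*(-81)*(-120) = 77 + 81*(-120) = 77 - 9720 = -9643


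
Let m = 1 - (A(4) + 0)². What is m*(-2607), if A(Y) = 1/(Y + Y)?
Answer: -164241/64 ≈ -2566.3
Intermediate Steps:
A(Y) = 1/(2*Y)
m = 63/64 (m = 1 - ((½)/4 + 0)² = 1 - ((½)*(¼) + 0)² = 1 - (⅛ + 0)² = 1 - (⅛)² = 1 - 1*1/64 = 1 - 1/64 = 63/64 ≈ 0.98438)
m*(-2607) = (63/64)*(-2607) = -164241/64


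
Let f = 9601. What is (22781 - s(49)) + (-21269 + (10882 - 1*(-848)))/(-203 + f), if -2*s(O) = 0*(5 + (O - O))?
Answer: 214086299/9398 ≈ 22780.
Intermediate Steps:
s(O) = 0 (s(O) = -0*(5 + (O - O)) = -0*(5 + 0) = -0*5 = -½*0 = 0)
(22781 - s(49)) + (-21269 + (10882 - 1*(-848)))/(-203 + f) = (22781 - 1*0) + (-21269 + (10882 - 1*(-848)))/(-203 + 9601) = (22781 + 0) + (-21269 + (10882 + 848))/9398 = 22781 + (-21269 + 11730)*(1/9398) = 22781 - 9539*1/9398 = 22781 - 9539/9398 = 214086299/9398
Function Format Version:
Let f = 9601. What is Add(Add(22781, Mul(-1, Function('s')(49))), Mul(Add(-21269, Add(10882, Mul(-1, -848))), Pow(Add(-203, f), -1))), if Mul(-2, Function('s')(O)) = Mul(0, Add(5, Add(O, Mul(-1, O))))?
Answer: Rational(214086299, 9398) ≈ 22780.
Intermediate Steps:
Function('s')(O) = 0 (Function('s')(O) = Mul(Rational(-1, 2), Mul(0, Add(5, Add(O, Mul(-1, O))))) = Mul(Rational(-1, 2), Mul(0, Add(5, 0))) = Mul(Rational(-1, 2), Mul(0, 5)) = Mul(Rational(-1, 2), 0) = 0)
Add(Add(22781, Mul(-1, Function('s')(49))), Mul(Add(-21269, Add(10882, Mul(-1, -848))), Pow(Add(-203, f), -1))) = Add(Add(22781, Mul(-1, 0)), Mul(Add(-21269, Add(10882, Mul(-1, -848))), Pow(Add(-203, 9601), -1))) = Add(Add(22781, 0), Mul(Add(-21269, Add(10882, 848)), Pow(9398, -1))) = Add(22781, Mul(Add(-21269, 11730), Rational(1, 9398))) = Add(22781, Mul(-9539, Rational(1, 9398))) = Add(22781, Rational(-9539, 9398)) = Rational(214086299, 9398)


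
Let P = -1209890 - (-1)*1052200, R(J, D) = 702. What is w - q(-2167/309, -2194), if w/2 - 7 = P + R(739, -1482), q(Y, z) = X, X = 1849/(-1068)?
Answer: -335309567/1068 ≈ -3.1396e+5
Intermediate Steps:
X = -1849/1068 (X = 1849*(-1/1068) = -1849/1068 ≈ -1.7313)
P = -157690 (P = -1209890 - 1*(-1052200) = -1209890 + 1052200 = -157690)
q(Y, z) = -1849/1068
w = -313962 (w = 14 + 2*(-157690 + 702) = 14 + 2*(-156988) = 14 - 313976 = -313962)
w - q(-2167/309, -2194) = -313962 - 1*(-1849/1068) = -313962 + 1849/1068 = -335309567/1068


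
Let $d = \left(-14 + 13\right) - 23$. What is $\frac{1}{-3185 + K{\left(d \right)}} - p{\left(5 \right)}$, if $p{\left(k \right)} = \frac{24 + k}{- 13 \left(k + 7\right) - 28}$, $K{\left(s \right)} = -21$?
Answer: $\frac{46395}{294952} \approx 0.1573$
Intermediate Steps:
$d = -24$ ($d = -1 - 23 = -24$)
$p{\left(k \right)} = \frac{24 + k}{-119 - 13 k}$ ($p{\left(k \right)} = \frac{24 + k}{- 13 \left(7 + k\right) - 28} = \frac{24 + k}{\left(-91 - 13 k\right) - 28} = \frac{24 + k}{-119 - 13 k}$)
$\frac{1}{-3185 + K{\left(d \right)}} - p{\left(5 \right)} = \frac{1}{-3185 - 21} - \frac{-24 - 5}{119 + 13 \cdot 5} = \frac{1}{-3206} - \frac{-24 - 5}{119 + 65} = - \frac{1}{3206} - \frac{1}{184} \left(-29\right) = - \frac{1}{3206} - - \frac{29}{184} = - \frac{1}{3206} + \frac{29}{184} = \frac{46395}{294952}$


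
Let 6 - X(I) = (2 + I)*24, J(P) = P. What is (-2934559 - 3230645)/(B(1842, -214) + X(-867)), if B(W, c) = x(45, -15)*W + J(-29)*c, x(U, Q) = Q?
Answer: 3082602/329 ≈ 9369.6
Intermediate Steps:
X(I) = -42 - 24*I (X(I) = 6 - (2 + I)*24 = 6 - (48 + 24*I) = 6 + (-48 - 24*I) = -42 - 24*I)
B(W, c) = -29*c - 15*W (B(W, c) = -15*W - 29*c = -29*c - 15*W)
(-2934559 - 3230645)/(B(1842, -214) + X(-867)) = (-2934559 - 3230645)/((-29*(-214) - 15*1842) + (-42 - 24*(-867))) = -6165204/((6206 - 27630) + (-42 + 20808)) = -6165204/(-21424 + 20766) = -6165204/(-658) = -6165204*(-1/658) = 3082602/329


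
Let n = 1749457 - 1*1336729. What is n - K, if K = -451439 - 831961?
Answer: 1696128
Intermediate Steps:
n = 412728 (n = 1749457 - 1336729 = 412728)
K = -1283400
n - K = 412728 - 1*(-1283400) = 412728 + 1283400 = 1696128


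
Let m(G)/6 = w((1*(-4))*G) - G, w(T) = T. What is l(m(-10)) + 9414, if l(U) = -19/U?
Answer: 2824181/300 ≈ 9413.9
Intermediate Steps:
m(G) = -30*G (m(G) = 6*((1*(-4))*G - G) = 6*(-4*G - G) = 6*(-5*G) = -30*G)
l(m(-10)) + 9414 = -19/((-30*(-10))) + 9414 = -19/300 + 9414 = 2824181/300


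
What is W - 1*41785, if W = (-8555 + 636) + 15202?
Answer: -34502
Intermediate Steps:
W = 7283 (W = -7919 + 15202 = 7283)
W - 1*41785 = 7283 - 1*41785 = 7283 - 41785 = -34502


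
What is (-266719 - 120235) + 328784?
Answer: -58170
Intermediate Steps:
(-266719 - 120235) + 328784 = -386954 + 328784 = -58170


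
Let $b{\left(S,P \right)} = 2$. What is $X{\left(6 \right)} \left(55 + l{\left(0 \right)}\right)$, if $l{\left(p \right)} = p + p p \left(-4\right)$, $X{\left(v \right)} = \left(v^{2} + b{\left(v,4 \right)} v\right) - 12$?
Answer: $1980$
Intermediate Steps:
$X{\left(v \right)} = -12 + v^{2} + 2 v$ ($X{\left(v \right)} = \left(v^{2} + 2 v\right) - 12 = -12 + v^{2} + 2 v$)
$l{\left(p \right)} = p - 4 p^{2}$ ($l{\left(p \right)} = p + p^{2} \left(-4\right) = p - 4 p^{2}$)
$X{\left(6 \right)} \left(55 + l{\left(0 \right)}\right) = \left(-12 + 6^{2} + 2 \cdot 6\right) \left(55 + 0 \left(1 - 0\right)\right) = \left(-12 + 36 + 12\right) \left(55 + 0 \left(1 + 0\right)\right) = 36 \left(55 + 0 \cdot 1\right) = 36 \left(55 + 0\right) = 36 \cdot 55 = 1980$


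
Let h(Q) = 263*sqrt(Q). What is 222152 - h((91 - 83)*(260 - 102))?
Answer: 222152 - 1052*sqrt(79) ≈ 2.1280e+5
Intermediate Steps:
222152 - h((91 - 83)*(260 - 102)) = 222152 - 263*sqrt((91 - 83)*(260 - 102)) = 222152 - 263*sqrt(8*158) = 222152 - 263*sqrt(1264) = 222152 - 263*4*sqrt(79) = 222152 - 1052*sqrt(79)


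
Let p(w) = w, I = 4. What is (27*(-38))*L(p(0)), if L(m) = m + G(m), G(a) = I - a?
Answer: -4104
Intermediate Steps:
G(a) = 4 - a
L(m) = 4 (L(m) = m + (4 - m) = 4)
(27*(-38))*L(p(0)) = (27*(-38))*4 = -1026*4 = -4104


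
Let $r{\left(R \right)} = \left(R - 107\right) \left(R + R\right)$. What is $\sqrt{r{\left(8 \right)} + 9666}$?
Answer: $3 \sqrt{898} \approx 89.9$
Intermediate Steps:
$r{\left(R \right)} = 2 R \left(-107 + R\right)$ ($r{\left(R \right)} = \left(-107 + R\right) 2 R = 2 R \left(-107 + R\right)$)
$\sqrt{r{\left(8 \right)} + 9666} = \sqrt{2 \cdot 8 \left(-107 + 8\right) + 9666} = \sqrt{2 \cdot 8 \left(-99\right) + 9666} = \sqrt{-1584 + 9666} = \sqrt{8082} = 3 \sqrt{898}$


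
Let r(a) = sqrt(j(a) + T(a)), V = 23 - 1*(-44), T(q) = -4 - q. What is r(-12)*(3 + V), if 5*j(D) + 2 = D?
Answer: 14*sqrt(130) ≈ 159.62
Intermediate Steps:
j(D) = -2/5 + D/5
V = 67 (V = 23 + 44 = 67)
r(a) = sqrt(-22/5 - 4*a/5) (r(a) = sqrt((-2/5 + a/5) + (-4 - a)) = sqrt(-22/5 - 4*a/5))
r(-12)*(3 + V) = (sqrt(-110 - 20*(-12))/5)*(3 + 67) = (sqrt(-110 + 240)/5)*70 = (sqrt(130)/5)*70 = 14*sqrt(130)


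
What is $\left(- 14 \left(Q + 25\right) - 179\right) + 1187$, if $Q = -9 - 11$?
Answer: $938$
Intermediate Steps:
$Q = -20$ ($Q = -9 - 11 = -20$)
$\left(- 14 \left(Q + 25\right) - 179\right) + 1187 = \left(- 14 \left(-20 + 25\right) - 179\right) + 1187 = \left(\left(-14\right) 5 - 179\right) + 1187 = \left(-70 - 179\right) + 1187 = -249 + 1187 = 938$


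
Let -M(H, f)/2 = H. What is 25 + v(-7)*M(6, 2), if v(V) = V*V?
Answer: -563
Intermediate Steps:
M(H, f) = -2*H
v(V) = V²
25 + v(-7)*M(6, 2) = 25 + (-7)²*(-2*6) = 25 + 49*(-12) = 25 - 588 = -563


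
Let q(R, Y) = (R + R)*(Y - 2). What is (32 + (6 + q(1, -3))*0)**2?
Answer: 1024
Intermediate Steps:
q(R, Y) = 2*R*(-2 + Y) (q(R, Y) = (2*R)*(-2 + Y) = 2*R*(-2 + Y))
(32 + (6 + q(1, -3))*0)**2 = (32 + (6 + 2*1*(-2 - 3))*0)**2 = (32 + (6 + 2*1*(-5))*0)**2 = (32 + (6 - 10)*0)**2 = (32 - 4*0)**2 = (32 + 0)**2 = 32**2 = 1024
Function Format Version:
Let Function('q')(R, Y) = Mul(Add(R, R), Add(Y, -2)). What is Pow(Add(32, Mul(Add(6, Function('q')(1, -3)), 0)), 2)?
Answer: 1024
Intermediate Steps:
Function('q')(R, Y) = Mul(2, R, Add(-2, Y)) (Function('q')(R, Y) = Mul(Mul(2, R), Add(-2, Y)) = Mul(2, R, Add(-2, Y)))
Pow(Add(32, Mul(Add(6, Function('q')(1, -3)), 0)), 2) = Pow(Add(32, Mul(Add(6, Mul(2, 1, Add(-2, -3))), 0)), 2) = Pow(Add(32, Mul(Add(6, Mul(2, 1, -5)), 0)), 2) = Pow(Add(32, Mul(Add(6, -10), 0)), 2) = Pow(Add(32, Mul(-4, 0)), 2) = Pow(Add(32, 0), 2) = Pow(32, 2) = 1024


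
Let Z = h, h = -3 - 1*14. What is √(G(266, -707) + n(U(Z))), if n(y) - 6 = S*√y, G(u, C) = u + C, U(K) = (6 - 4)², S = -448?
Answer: 11*I*√11 ≈ 36.483*I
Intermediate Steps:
h = -17 (h = -3 - 14 = -17)
Z = -17
U(K) = 4 (U(K) = 2² = 4)
G(u, C) = C + u
n(y) = 6 - 448*√y
√(G(266, -707) + n(U(Z))) = √((-707 + 266) + (6 - 448*√4)) = √(-441 + (6 - 448*2)) = √(-441 + (6 - 896)) = √(-441 - 890) = √(-1331) = 11*I*√11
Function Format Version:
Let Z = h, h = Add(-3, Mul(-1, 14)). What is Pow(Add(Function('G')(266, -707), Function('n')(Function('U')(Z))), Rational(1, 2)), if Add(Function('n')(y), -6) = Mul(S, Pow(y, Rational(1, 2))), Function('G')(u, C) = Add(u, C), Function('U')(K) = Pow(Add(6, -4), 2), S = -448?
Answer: Mul(11, I, Pow(11, Rational(1, 2))) ≈ Mul(36.483, I)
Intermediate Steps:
h = -17 (h = Add(-3, -14) = -17)
Z = -17
Function('U')(K) = 4 (Function('U')(K) = Pow(2, 2) = 4)
Function('G')(u, C) = Add(C, u)
Function('n')(y) = Add(6, Mul(-448, Pow(y, Rational(1, 2))))
Pow(Add(Function('G')(266, -707), Function('n')(Function('U')(Z))), Rational(1, 2)) = Pow(Add(Add(-707, 266), Add(6, Mul(-448, Pow(4, Rational(1, 2))))), Rational(1, 2)) = Pow(Add(-441, Add(6, Mul(-448, 2))), Rational(1, 2)) = Pow(Add(-441, Add(6, -896)), Rational(1, 2)) = Pow(Add(-441, -890), Rational(1, 2)) = Pow(-1331, Rational(1, 2)) = Mul(11, I, Pow(11, Rational(1, 2)))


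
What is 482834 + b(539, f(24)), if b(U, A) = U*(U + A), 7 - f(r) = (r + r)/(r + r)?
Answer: 776589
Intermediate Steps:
f(r) = 6 (f(r) = 7 - (r + r)/(r + r) = 7 - 2*r/(2*r) = 7 - 2*r*1/(2*r) = 7 - 1*1 = 7 - 1 = 6)
b(U, A) = U*(A + U)
482834 + b(539, f(24)) = 482834 + 539*(6 + 539) = 482834 + 539*545 = 482834 + 293755 = 776589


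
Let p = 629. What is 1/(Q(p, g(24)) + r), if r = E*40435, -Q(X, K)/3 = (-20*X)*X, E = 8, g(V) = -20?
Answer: 1/24061940 ≈ 4.1559e-8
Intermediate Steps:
Q(X, K) = 60*X² (Q(X, K) = -3*(-20*X)*X = -(-60)*X² = 60*X²)
r = 323480 (r = 8*40435 = 323480)
1/(Q(p, g(24)) + r) = 1/(60*629² + 323480) = 1/(60*395641 + 323480) = 1/(23738460 + 323480) = 1/24061940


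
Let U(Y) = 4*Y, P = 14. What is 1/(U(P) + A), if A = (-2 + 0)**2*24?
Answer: 1/152 ≈ 0.0065789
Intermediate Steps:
A = 96 (A = (-2)**2*24 = 4*24 = 96)
1/(U(P) + A) = 1/(4*14 + 96) = 1/(56 + 96) = 1/152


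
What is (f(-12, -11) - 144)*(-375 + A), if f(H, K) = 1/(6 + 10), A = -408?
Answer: 1803249/16 ≈ 1.1270e+5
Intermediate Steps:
f(H, K) = 1/16
(f(-12, -11) - 144)*(-375 + A) = (1/16 - 144)*(-375 - 408) = -2303/16*(-783) = 1803249/16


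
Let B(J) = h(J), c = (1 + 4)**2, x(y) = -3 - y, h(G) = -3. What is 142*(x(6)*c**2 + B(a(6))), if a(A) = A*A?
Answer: -799176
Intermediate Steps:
a(A) = A**2
c = 25 (c = 5**2 = 25)
B(J) = -3
142*(x(6)*c**2 + B(a(6))) = 142*((-3 - 1*6)*25**2 - 3) = 142*((-3 - 6)*625 - 3) = 142*(-9*625 - 3) = 142*(-5625 - 3) = 142*(-5628) = -799176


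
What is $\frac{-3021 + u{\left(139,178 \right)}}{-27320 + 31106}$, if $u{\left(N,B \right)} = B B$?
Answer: $\frac{28663}{3786} \approx 7.5708$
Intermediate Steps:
$u{\left(N,B \right)} = B^{2}$
$\frac{-3021 + u{\left(139,178 \right)}}{-27320 + 31106} = \frac{-3021 + 178^{2}}{-27320 + 31106} = \frac{-3021 + 31684}{3786} = 28663 \cdot \frac{1}{3786} = \frac{28663}{3786}$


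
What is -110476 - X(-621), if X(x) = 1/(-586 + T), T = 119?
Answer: -51592291/467 ≈ -1.1048e+5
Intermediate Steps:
X(x) = -1/467 (X(x) = 1/(-586 + 119) = 1/(-467) = -1/467)
-110476 - X(-621) = -110476 - 1*(-1/467) = -110476 + 1/467 = -51592291/467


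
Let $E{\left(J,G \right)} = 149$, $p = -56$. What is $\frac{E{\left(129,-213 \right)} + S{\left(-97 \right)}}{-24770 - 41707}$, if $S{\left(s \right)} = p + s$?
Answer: $\frac{4}{66477} \approx 6.0171 \cdot 10^{-5}$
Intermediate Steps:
$S{\left(s \right)} = -56 + s$
$\frac{E{\left(129,-213 \right)} + S{\left(-97 \right)}}{-24770 - 41707} = \frac{149 - 153}{-24770 - 41707} = \frac{149 - 153}{-66477} = \left(-4\right) \left(- \frac{1}{66477}\right) = \frac{4}{66477}$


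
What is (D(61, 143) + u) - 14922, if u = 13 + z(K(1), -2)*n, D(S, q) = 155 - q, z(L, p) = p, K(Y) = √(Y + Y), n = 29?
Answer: -14955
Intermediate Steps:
K(Y) = √2*√Y (K(Y) = √(2*Y) = √2*√Y)
u = -45 (u = 13 - 2*29 = 13 - 58 = -45)
(D(61, 143) + u) - 14922 = ((155 - 1*143) - 45) - 14922 = ((155 - 143) - 45) - 14922 = (12 - 45) - 14922 = -33 - 14922 = -14955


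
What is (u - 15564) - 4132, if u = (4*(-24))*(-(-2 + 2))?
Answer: -19696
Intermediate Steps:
u = 0 (u = -(-96)*0 = -96*0 = 0)
(u - 15564) - 4132 = (0 - 15564) - 4132 = -15564 - 4132 = -19696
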